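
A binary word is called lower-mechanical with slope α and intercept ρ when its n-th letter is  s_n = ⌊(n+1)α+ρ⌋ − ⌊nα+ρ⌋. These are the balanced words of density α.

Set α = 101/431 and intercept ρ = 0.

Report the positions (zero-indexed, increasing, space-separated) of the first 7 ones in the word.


4 8 12 17 21 25 29

n=0: ⌊101/431⌋−⌊0/431⌋ = 0−0 = 0
n=1: ⌊202/431⌋−⌊101/431⌋ = 0−0 = 0
n=2: ⌊303/431⌋−⌊202/431⌋ = 0−0 = 0
n=3: ⌊404/431⌋−⌊303/431⌋ = 0−0 = 0
n=4: ⌊505/431⌋−⌊404/431⌋ = 1−0 = 1  ← one
n=5: ⌊606/431⌋−⌊505/431⌋ = 1−1 = 0
n=6: ⌊707/431⌋−⌊606/431⌋ = 1−1 = 0
n=7: ⌊808/431⌋−⌊707/431⌋ = 1−1 = 0
n=8: ⌊909/431⌋−⌊808/431⌋ = 2−1 = 1  ← one
n=9: ⌊1010/431⌋−⌊909/431⌋ = 2−2 = 0
n=10: ⌊1111/431⌋−⌊1010/431⌋ = 2−2 = 0
n=11: ⌊1212/431⌋−⌊1111/431⌋ = 2−2 = 0
n=12: ⌊1313/431⌋−⌊1212/431⌋ = 3−2 = 1  ← one
n=13: ⌊1414/431⌋−⌊1313/431⌋ = 3−3 = 0
n=14: ⌊1515/431⌋−⌊1414/431⌋ = 3−3 = 0
n=15: ⌊1616/431⌋−⌊1515/431⌋ = 3−3 = 0
n=16: ⌊1717/431⌋−⌊1616/431⌋ = 3−3 = 0
n=17: ⌊1818/431⌋−⌊1717/431⌋ = 4−3 = 1  ← one
n=18: ⌊1919/431⌋−⌊1818/431⌋ = 4−4 = 0
n=19: ⌊2020/431⌋−⌊1919/431⌋ = 4−4 = 0
n=20: ⌊2121/431⌋−⌊2020/431⌋ = 4−4 = 0
n=21: ⌊2222/431⌋−⌊2121/431⌋ = 5−4 = 1  ← one
n=22: ⌊2323/431⌋−⌊2222/431⌋ = 5−5 = 0
n=23: ⌊2424/431⌋−⌊2323/431⌋ = 5−5 = 0
n=24: ⌊2525/431⌋−⌊2424/431⌋ = 5−5 = 0
n=25: ⌊2626/431⌋−⌊2525/431⌋ = 6−5 = 1  ← one
n=26: ⌊2727/431⌋−⌊2626/431⌋ = 6−6 = 0
n=27: ⌊2828/431⌋−⌊2727/431⌋ = 6−6 = 0
n=28: ⌊2929/431⌋−⌊2828/431⌋ = 6−6 = 0
n=29: ⌊3030/431⌋−⌊2929/431⌋ = 7−6 = 1  ← one
positions of the first 7 ones: 4 8 12 17 21 25 29


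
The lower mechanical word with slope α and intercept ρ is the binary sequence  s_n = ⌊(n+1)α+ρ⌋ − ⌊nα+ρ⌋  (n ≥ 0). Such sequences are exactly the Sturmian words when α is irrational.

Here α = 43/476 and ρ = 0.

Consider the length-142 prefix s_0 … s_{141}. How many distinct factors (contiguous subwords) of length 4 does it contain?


t_n = ⌊(n·43)/476⌋ for n = 0 … 142:
  n=0…9: ⌊0/476⌋=0 ⌊43/476⌋=0 ⌊86/476⌋=0 ⌊129/476⌋=0 ⌊172/476⌋=0 ⌊215/476⌋=0 ⌊258/476⌋=0 ⌊301/476⌋=0 ⌊344/476⌋=0 ⌊387/476⌋=0
  n=10…19: ⌊430/476⌋=0 ⌊473/476⌋=0 ⌊516/476⌋=1 ⌊559/476⌋=1 ⌊602/476⌋=1 ⌊645/476⌋=1 ⌊688/476⌋=1 ⌊731/476⌋=1 ⌊774/476⌋=1 ⌊817/476⌋=1
  n=20…29: ⌊860/476⌋=1 ⌊903/476⌋=1 ⌊946/476⌋=1 ⌊989/476⌋=2 ⌊1032/476⌋=2 ⌊1075/476⌋=2 ⌊1118/476⌋=2 ⌊1161/476⌋=2 ⌊1204/476⌋=2 ⌊1247/476⌋=2
  n=30…39: ⌊1290/476⌋=2 ⌊1333/476⌋=2 ⌊1376/476⌋=2 ⌊1419/476⌋=2 ⌊1462/476⌋=3 ⌊1505/476⌋=3 ⌊1548/476⌋=3 ⌊1591/476⌋=3 ⌊1634/476⌋=3 ⌊1677/476⌋=3
  n=40…49: ⌊1720/476⌋=3 ⌊1763/476⌋=3 ⌊1806/476⌋=3 ⌊1849/476⌋=3 ⌊1892/476⌋=3 ⌊1935/476⌋=4 ⌊1978/476⌋=4 ⌊2021/476⌋=4 ⌊2064/476⌋=4 ⌊2107/476⌋=4
  n=50…59: ⌊2150/476⌋=4 ⌊2193/476⌋=4 ⌊2236/476⌋=4 ⌊2279/476⌋=4 ⌊2322/476⌋=4 ⌊2365/476⌋=4 ⌊2408/476⌋=5 ⌊2451/476⌋=5 ⌊2494/476⌋=5 ⌊2537/476⌋=5
  n=60…69: ⌊2580/476⌋=5 ⌊2623/476⌋=5 ⌊2666/476⌋=5 ⌊2709/476⌋=5 ⌊2752/476⌋=5 ⌊2795/476⌋=5 ⌊2838/476⌋=5 ⌊2881/476⌋=6 ⌊2924/476⌋=6 ⌊2967/476⌋=6
  n=70…79: ⌊3010/476⌋=6 ⌊3053/476⌋=6 ⌊3096/476⌋=6 ⌊3139/476⌋=6 ⌊3182/476⌋=6 ⌊3225/476⌋=6 ⌊3268/476⌋=6 ⌊3311/476⌋=6 ⌊3354/476⌋=7 ⌊3397/476⌋=7
  n=80…89: ⌊3440/476⌋=7 ⌊3483/476⌋=7 ⌊3526/476⌋=7 ⌊3569/476⌋=7 ⌊3612/476⌋=7 ⌊3655/476⌋=7 ⌊3698/476⌋=7 ⌊3741/476⌋=7 ⌊3784/476⌋=7 ⌊3827/476⌋=8
  n=90…99: ⌊3870/476⌋=8 ⌊3913/476⌋=8 ⌊3956/476⌋=8 ⌊3999/476⌋=8 ⌊4042/476⌋=8 ⌊4085/476⌋=8 ⌊4128/476⌋=8 ⌊4171/476⌋=8 ⌊4214/476⌋=8 ⌊4257/476⌋=8
  n=100…109: ⌊4300/476⌋=9 ⌊4343/476⌋=9 ⌊4386/476⌋=9 ⌊4429/476⌋=9 ⌊4472/476⌋=9 ⌊4515/476⌋=9 ⌊4558/476⌋=9 ⌊4601/476⌋=9 ⌊4644/476⌋=9 ⌊4687/476⌋=9
  n=110…119: ⌊4730/476⌋=9 ⌊4773/476⌋=10 ⌊4816/476⌋=10 ⌊4859/476⌋=10 ⌊4902/476⌋=10 ⌊4945/476⌋=10 ⌊4988/476⌋=10 ⌊5031/476⌋=10 ⌊5074/476⌋=10 ⌊5117/476⌋=10
  n=120…129: ⌊5160/476⌋=10 ⌊5203/476⌋=10 ⌊5246/476⌋=11 ⌊5289/476⌋=11 ⌊5332/476⌋=11 ⌊5375/476⌋=11 ⌊5418/476⌋=11 ⌊5461/476⌋=11 ⌊5504/476⌋=11 ⌊5547/476⌋=11
  n=130…139: ⌊5590/476⌋=11 ⌊5633/476⌋=11 ⌊5676/476⌋=11 ⌊5719/476⌋=12 ⌊5762/476⌋=12 ⌊5805/476⌋=12 ⌊5848/476⌋=12 ⌊5891/476⌋=12 ⌊5934/476⌋=12 ⌊5977/476⌋=12
  n=140…142: ⌊6020/476⌋=12 ⌊6063/476⌋=12 ⌊6106/476⌋=12
s_n = t_(n+1) − t_n for n = 0 … 141 gives
prefix = 0000000000010000000000100000000001000000000010000000000100000000001000000000010000000000100000000001000000000010000000000100000000001000000000
slide a length-4 window over [0..3] … [138..141] (139 windows); first occurrence of each distinct factor:
  [  0..  3] 0000
  [  8.. 11] 0001
  [  9.. 12] 0010
  [ 10.. 13] 0100
  [ 11.. 14] 1000
  (the other 134 windows repeat one of these)
distinct factors: {0000, 0001, 0010, 0100, 1000}
count = 5  (Sturmian bound for length 4 is 5)

5


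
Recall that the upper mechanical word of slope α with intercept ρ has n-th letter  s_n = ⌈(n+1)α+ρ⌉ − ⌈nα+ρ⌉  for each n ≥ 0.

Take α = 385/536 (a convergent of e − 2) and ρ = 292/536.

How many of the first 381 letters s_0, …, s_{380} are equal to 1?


#1s = Σ_{n=0}^{380} s_n = Σ_{n=0}^{380} (⌈(n+1)α+ρ⌉ − ⌈nα+ρ⌉)
the sum telescopes: every ⌈nα+ρ⌉ with 0 < n < 381 appears once with + and once with −, leaving ⌈381α+ρ⌉ − ⌈0·α+ρ⌉
381α + ρ = (381·385 + 292) / 536 = 146977/536
ρ = 292/536
⌈146977/536⌉ = 275,  ⌈292/536⌉ = 1
#1s = 275 − 1 = 274

274


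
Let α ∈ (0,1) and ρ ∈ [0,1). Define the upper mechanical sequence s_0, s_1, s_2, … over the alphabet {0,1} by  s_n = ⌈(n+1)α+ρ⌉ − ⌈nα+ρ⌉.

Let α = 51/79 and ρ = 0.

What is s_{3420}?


(n+1)α + ρ = (3421·51) / 79 = 174471/79
nα + ρ     = (3420·51) / 79 = 174420/79
⌈174471/79⌉ = 2209,  ⌈174420/79⌉ = 2208
s_{3420} = 2209 − 2208 = 1

1


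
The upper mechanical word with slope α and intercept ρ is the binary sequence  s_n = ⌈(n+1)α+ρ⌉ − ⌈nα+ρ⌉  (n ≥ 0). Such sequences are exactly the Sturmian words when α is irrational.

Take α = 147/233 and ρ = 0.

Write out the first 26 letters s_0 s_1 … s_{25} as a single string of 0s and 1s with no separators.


n=0: ⌈(1·147)/233⌉ − ⌈(0·147)/233⌉ = ⌈147/233⌉ − ⌈0/233⌉ = 1 − 0 = 1
n=1: ⌈(2·147)/233⌉ − ⌈(1·147)/233⌉ = ⌈294/233⌉ − ⌈147/233⌉ = 2 − 1 = 1
n=2: ⌈(3·147)/233⌉ − ⌈(2·147)/233⌉ = ⌈441/233⌉ − ⌈294/233⌉ = 2 − 2 = 0
n=3: ⌈(4·147)/233⌉ − ⌈(3·147)/233⌉ = ⌈588/233⌉ − ⌈441/233⌉ = 3 − 2 = 1
n=4: ⌈(5·147)/233⌉ − ⌈(4·147)/233⌉ = ⌈735/233⌉ − ⌈588/233⌉ = 4 − 3 = 1
n=5: ⌈(6·147)/233⌉ − ⌈(5·147)/233⌉ = ⌈882/233⌉ − ⌈735/233⌉ = 4 − 4 = 0
n=6: ⌈(7·147)/233⌉ − ⌈(6·147)/233⌉ = ⌈1029/233⌉ − ⌈882/233⌉ = 5 − 4 = 1
n=7: ⌈(8·147)/233⌉ − ⌈(7·147)/233⌉ = ⌈1176/233⌉ − ⌈1029/233⌉ = 6 − 5 = 1
n=8: ⌈(9·147)/233⌉ − ⌈(8·147)/233⌉ = ⌈1323/233⌉ − ⌈1176/233⌉ = 6 − 6 = 0
n=9: ⌈(10·147)/233⌉ − ⌈(9·147)/233⌉ = ⌈1470/233⌉ − ⌈1323/233⌉ = 7 − 6 = 1
n=10: ⌈(11·147)/233⌉ − ⌈(10·147)/233⌉ = ⌈1617/233⌉ − ⌈1470/233⌉ = 7 − 7 = 0
n=11: ⌈(12·147)/233⌉ − ⌈(11·147)/233⌉ = ⌈1764/233⌉ − ⌈1617/233⌉ = 8 − 7 = 1
n=12: ⌈(13·147)/233⌉ − ⌈(12·147)/233⌉ = ⌈1911/233⌉ − ⌈1764/233⌉ = 9 − 8 = 1
n=13: ⌈(14·147)/233⌉ − ⌈(13·147)/233⌉ = ⌈2058/233⌉ − ⌈1911/233⌉ = 9 − 9 = 0
n=14: ⌈(15·147)/233⌉ − ⌈(14·147)/233⌉ = ⌈2205/233⌉ − ⌈2058/233⌉ = 10 − 9 = 1
n=15: ⌈(16·147)/233⌉ − ⌈(15·147)/233⌉ = ⌈2352/233⌉ − ⌈2205/233⌉ = 11 − 10 = 1
n=16: ⌈(17·147)/233⌉ − ⌈(16·147)/233⌉ = ⌈2499/233⌉ − ⌈2352/233⌉ = 11 − 11 = 0
n=17: ⌈(18·147)/233⌉ − ⌈(17·147)/233⌉ = ⌈2646/233⌉ − ⌈2499/233⌉ = 12 − 11 = 1
n=18: ⌈(19·147)/233⌉ − ⌈(18·147)/233⌉ = ⌈2793/233⌉ − ⌈2646/233⌉ = 12 − 12 = 0
n=19: ⌈(20·147)/233⌉ − ⌈(19·147)/233⌉ = ⌈2940/233⌉ − ⌈2793/233⌉ = 13 − 12 = 1
n=20: ⌈(21·147)/233⌉ − ⌈(20·147)/233⌉ = ⌈3087/233⌉ − ⌈2940/233⌉ = 14 − 13 = 1
n=21: ⌈(22·147)/233⌉ − ⌈(21·147)/233⌉ = ⌈3234/233⌉ − ⌈3087/233⌉ = 14 − 14 = 0
n=22: ⌈(23·147)/233⌉ − ⌈(22·147)/233⌉ = ⌈3381/233⌉ − ⌈3234/233⌉ = 15 − 14 = 1
n=23: ⌈(24·147)/233⌉ − ⌈(23·147)/233⌉ = ⌈3528/233⌉ − ⌈3381/233⌉ = 16 − 15 = 1
n=24: ⌈(25·147)/233⌉ − ⌈(24·147)/233⌉ = ⌈3675/233⌉ − ⌈3528/233⌉ = 16 − 16 = 0
n=25: ⌈(26·147)/233⌉ − ⌈(25·147)/233⌉ = ⌈3822/233⌉ − ⌈3675/233⌉ = 17 − 16 = 1

11011011010110110101101101


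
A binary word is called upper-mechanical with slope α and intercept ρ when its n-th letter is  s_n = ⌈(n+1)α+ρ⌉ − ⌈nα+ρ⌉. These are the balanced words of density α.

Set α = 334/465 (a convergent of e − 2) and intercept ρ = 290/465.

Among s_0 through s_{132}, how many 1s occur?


#1s = Σ_{n=0}^{132} s_n = Σ_{n=0}^{132} (⌈(n+1)α+ρ⌉ − ⌈nα+ρ⌉)
the sum telescopes: every ⌈nα+ρ⌉ with 0 < n < 133 appears once with + and once with −, leaving ⌈133α+ρ⌉ − ⌈0·α+ρ⌉
133α + ρ = (133·334 + 290) / 465 = 44712/465
ρ = 290/465
⌈44712/465⌉ = 97,  ⌈290/465⌉ = 1
#1s = 97 − 1 = 96

96


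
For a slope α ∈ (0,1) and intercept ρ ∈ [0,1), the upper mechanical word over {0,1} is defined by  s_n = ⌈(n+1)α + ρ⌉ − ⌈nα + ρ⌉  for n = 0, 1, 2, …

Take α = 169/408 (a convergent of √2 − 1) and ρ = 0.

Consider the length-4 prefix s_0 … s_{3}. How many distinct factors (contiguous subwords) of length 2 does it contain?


t_n = ⌈(n·169)/408⌉ for n = 0 … 4:
  n=0…4: ⌈0/408⌉=0 ⌈169/408⌉=1 ⌈338/408⌉=1 ⌈507/408⌉=2 ⌈676/408⌉=2
s_n = t_(n+1) − t_n for n = 0 … 3 gives
prefix = 1010
slide a length-2 window over [0..1] … [2..3] (3 windows); first occurrence of each distinct factor:
  [  0..  1] 10
  [  1..  2] 01
  (the other 1 window repeats one of these)
distinct factors: {01, 10}
count = 2  (Sturmian bound for length 2 is 3)

2


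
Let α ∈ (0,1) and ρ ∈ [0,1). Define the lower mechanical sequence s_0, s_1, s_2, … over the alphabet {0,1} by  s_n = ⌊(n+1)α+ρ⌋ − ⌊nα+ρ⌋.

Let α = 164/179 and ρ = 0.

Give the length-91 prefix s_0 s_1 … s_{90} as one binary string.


n=0: ⌊(1·164)/179⌋ − ⌊(0·164)/179⌋ = ⌊164/179⌋ − ⌊0/179⌋ = 0 − 0 = 0
n=1: ⌊(2·164)/179⌋ − ⌊(1·164)/179⌋ = ⌊328/179⌋ − ⌊164/179⌋ = 1 − 0 = 1
n=2: ⌊(3·164)/179⌋ − ⌊(2·164)/179⌋ = ⌊492/179⌋ − ⌊328/179⌋ = 2 − 1 = 1
n=3: ⌊(4·164)/179⌋ − ⌊(3·164)/179⌋ = ⌊656/179⌋ − ⌊492/179⌋ = 3 − 2 = 1
n=4: ⌊(5·164)/179⌋ − ⌊(4·164)/179⌋ = ⌊820/179⌋ − ⌊656/179⌋ = 4 − 3 = 1
n=5: ⌊(6·164)/179⌋ − ⌊(5·164)/179⌋ = ⌊984/179⌋ − ⌊820/179⌋ = 5 − 4 = 1
n=6: ⌊(7·164)/179⌋ − ⌊(6·164)/179⌋ = ⌊1148/179⌋ − ⌊984/179⌋ = 6 − 5 = 1
n=7: ⌊(8·164)/179⌋ − ⌊(7·164)/179⌋ = ⌊1312/179⌋ − ⌊1148/179⌋ = 7 − 6 = 1
n=8: ⌊(9·164)/179⌋ − ⌊(8·164)/179⌋ = ⌊1476/179⌋ − ⌊1312/179⌋ = 8 − 7 = 1
n=9: ⌊(10·164)/179⌋ − ⌊(9·164)/179⌋ = ⌊1640/179⌋ − ⌊1476/179⌋ = 9 − 8 = 1
n=10: ⌊(11·164)/179⌋ − ⌊(10·164)/179⌋ = ⌊1804/179⌋ − ⌊1640/179⌋ = 10 − 9 = 1
n=11: ⌊(12·164)/179⌋ − ⌊(11·164)/179⌋ = ⌊1968/179⌋ − ⌊1804/179⌋ = 10 − 10 = 0
n=12: ⌊(13·164)/179⌋ − ⌊(12·164)/179⌋ = ⌊2132/179⌋ − ⌊1968/179⌋ = 11 − 10 = 1
n=13: ⌊(14·164)/179⌋ − ⌊(13·164)/179⌋ = ⌊2296/179⌋ − ⌊2132/179⌋ = 12 − 11 = 1
n=14: ⌊(15·164)/179⌋ − ⌊(14·164)/179⌋ = ⌊2460/179⌋ − ⌊2296/179⌋ = 13 − 12 = 1
n=15: ⌊(16·164)/179⌋ − ⌊(15·164)/179⌋ = ⌊2624/179⌋ − ⌊2460/179⌋ = 14 − 13 = 1
n=16: ⌊(17·164)/179⌋ − ⌊(16·164)/179⌋ = ⌊2788/179⌋ − ⌊2624/179⌋ = 15 − 14 = 1
n=17: ⌊(18·164)/179⌋ − ⌊(17·164)/179⌋ = ⌊2952/179⌋ − ⌊2788/179⌋ = 16 − 15 = 1
n=18: ⌊(19·164)/179⌋ − ⌊(18·164)/179⌋ = ⌊3116/179⌋ − ⌊2952/179⌋ = 17 − 16 = 1
n=19: ⌊(20·164)/179⌋ − ⌊(19·164)/179⌋ = ⌊3280/179⌋ − ⌊3116/179⌋ = 18 − 17 = 1
n=20: ⌊(21·164)/179⌋ − ⌊(20·164)/179⌋ = ⌊3444/179⌋ − ⌊3280/179⌋ = 19 − 18 = 1
n=21: ⌊(22·164)/179⌋ − ⌊(21·164)/179⌋ = ⌊3608/179⌋ − ⌊3444/179⌋ = 20 − 19 = 1
n=22: ⌊(23·164)/179⌋ − ⌊(22·164)/179⌋ = ⌊3772/179⌋ − ⌊3608/179⌋ = 21 − 20 = 1
n=23: ⌊(24·164)/179⌋ − ⌊(23·164)/179⌋ = ⌊3936/179⌋ − ⌊3772/179⌋ = 21 − 21 = 0
n=24: ⌊(25·164)/179⌋ − ⌊(24·164)/179⌋ = ⌊4100/179⌋ − ⌊3936/179⌋ = 22 − 21 = 1
n=25: ⌊(26·164)/179⌋ − ⌊(25·164)/179⌋ = ⌊4264/179⌋ − ⌊4100/179⌋ = 23 − 22 = 1
n=26: ⌊(27·164)/179⌋ − ⌊(26·164)/179⌋ = ⌊4428/179⌋ − ⌊4264/179⌋ = 24 − 23 = 1
n=27: ⌊(28·164)/179⌋ − ⌊(27·164)/179⌋ = ⌊4592/179⌋ − ⌊4428/179⌋ = 25 − 24 = 1
n=28: ⌊(29·164)/179⌋ − ⌊(28·164)/179⌋ = ⌊4756/179⌋ − ⌊4592/179⌋ = 26 − 25 = 1
n=29: ⌊(30·164)/179⌋ − ⌊(29·164)/179⌋ = ⌊4920/179⌋ − ⌊4756/179⌋ = 27 − 26 = 1
n=30: ⌊(31·164)/179⌋ − ⌊(30·164)/179⌋ = ⌊5084/179⌋ − ⌊4920/179⌋ = 28 − 27 = 1
n=31: ⌊(32·164)/179⌋ − ⌊(31·164)/179⌋ = ⌊5248/179⌋ − ⌊5084/179⌋ = 29 − 28 = 1
n=32: ⌊(33·164)/179⌋ − ⌊(32·164)/179⌋ = ⌊5412/179⌋ − ⌊5248/179⌋ = 30 − 29 = 1
n=33: ⌊(34·164)/179⌋ − ⌊(33·164)/179⌋ = ⌊5576/179⌋ − ⌊5412/179⌋ = 31 − 30 = 1
n=34: ⌊(35·164)/179⌋ − ⌊(34·164)/179⌋ = ⌊5740/179⌋ − ⌊5576/179⌋ = 32 − 31 = 1
n=35: ⌊(36·164)/179⌋ − ⌊(35·164)/179⌋ = ⌊5904/179⌋ − ⌊5740/179⌋ = 32 − 32 = 0
n=36: ⌊(37·164)/179⌋ − ⌊(36·164)/179⌋ = ⌊6068/179⌋ − ⌊5904/179⌋ = 33 − 32 = 1
n=37: ⌊(38·164)/179⌋ − ⌊(37·164)/179⌋ = ⌊6232/179⌋ − ⌊6068/179⌋ = 34 − 33 = 1
n=38: ⌊(39·164)/179⌋ − ⌊(38·164)/179⌋ = ⌊6396/179⌋ − ⌊6232/179⌋ = 35 − 34 = 1
n=39: ⌊(40·164)/179⌋ − ⌊(39·164)/179⌋ = ⌊6560/179⌋ − ⌊6396/179⌋ = 36 − 35 = 1
n=40: ⌊(41·164)/179⌋ − ⌊(40·164)/179⌋ = ⌊6724/179⌋ − ⌊6560/179⌋ = 37 − 36 = 1
n=41: ⌊(42·164)/179⌋ − ⌊(41·164)/179⌋ = ⌊6888/179⌋ − ⌊6724/179⌋ = 38 − 37 = 1
n=42: ⌊(43·164)/179⌋ − ⌊(42·164)/179⌋ = ⌊7052/179⌋ − ⌊6888/179⌋ = 39 − 38 = 1
n=43: ⌊(44·164)/179⌋ − ⌊(43·164)/179⌋ = ⌊7216/179⌋ − ⌊7052/179⌋ = 40 − 39 = 1
n=44: ⌊(45·164)/179⌋ − ⌊(44·164)/179⌋ = ⌊7380/179⌋ − ⌊7216/179⌋ = 41 − 40 = 1
n=45: ⌊(46·164)/179⌋ − ⌊(45·164)/179⌋ = ⌊7544/179⌋ − ⌊7380/179⌋ = 42 − 41 = 1
n=46: ⌊(47·164)/179⌋ − ⌊(46·164)/179⌋ = ⌊7708/179⌋ − ⌊7544/179⌋ = 43 − 42 = 1
n=47: ⌊(48·164)/179⌋ − ⌊(47·164)/179⌋ = ⌊7872/179⌋ − ⌊7708/179⌋ = 43 − 43 = 0
n=48: ⌊(49·164)/179⌋ − ⌊(48·164)/179⌋ = ⌊8036/179⌋ − ⌊7872/179⌋ = 44 − 43 = 1
n=49: ⌊(50·164)/179⌋ − ⌊(49·164)/179⌋ = ⌊8200/179⌋ − ⌊8036/179⌋ = 45 − 44 = 1
n=50: ⌊(51·164)/179⌋ − ⌊(50·164)/179⌋ = ⌊8364/179⌋ − ⌊8200/179⌋ = 46 − 45 = 1
n=51: ⌊(52·164)/179⌋ − ⌊(51·164)/179⌋ = ⌊8528/179⌋ − ⌊8364/179⌋ = 47 − 46 = 1
n=52: ⌊(53·164)/179⌋ − ⌊(52·164)/179⌋ = ⌊8692/179⌋ − ⌊8528/179⌋ = 48 − 47 = 1
n=53: ⌊(54·164)/179⌋ − ⌊(53·164)/179⌋ = ⌊8856/179⌋ − ⌊8692/179⌋ = 49 − 48 = 1
n=54: ⌊(55·164)/179⌋ − ⌊(54·164)/179⌋ = ⌊9020/179⌋ − ⌊8856/179⌋ = 50 − 49 = 1
n=55: ⌊(56·164)/179⌋ − ⌊(55·164)/179⌋ = ⌊9184/179⌋ − ⌊9020/179⌋ = 51 − 50 = 1
n=56: ⌊(57·164)/179⌋ − ⌊(56·164)/179⌋ = ⌊9348/179⌋ − ⌊9184/179⌋ = 52 − 51 = 1
n=57: ⌊(58·164)/179⌋ − ⌊(57·164)/179⌋ = ⌊9512/179⌋ − ⌊9348/179⌋ = 53 − 52 = 1
n=58: ⌊(59·164)/179⌋ − ⌊(58·164)/179⌋ = ⌊9676/179⌋ − ⌊9512/179⌋ = 54 − 53 = 1
n=59: ⌊(60·164)/179⌋ − ⌊(59·164)/179⌋ = ⌊9840/179⌋ − ⌊9676/179⌋ = 54 − 54 = 0
n=60: ⌊(61·164)/179⌋ − ⌊(60·164)/179⌋ = ⌊10004/179⌋ − ⌊9840/179⌋ = 55 − 54 = 1
n=61: ⌊(62·164)/179⌋ − ⌊(61·164)/179⌋ = ⌊10168/179⌋ − ⌊10004/179⌋ = 56 − 55 = 1
n=62: ⌊(63·164)/179⌋ − ⌊(62·164)/179⌋ = ⌊10332/179⌋ − ⌊10168/179⌋ = 57 − 56 = 1
n=63: ⌊(64·164)/179⌋ − ⌊(63·164)/179⌋ = ⌊10496/179⌋ − ⌊10332/179⌋ = 58 − 57 = 1
n=64: ⌊(65·164)/179⌋ − ⌊(64·164)/179⌋ = ⌊10660/179⌋ − ⌊10496/179⌋ = 59 − 58 = 1
n=65: ⌊(66·164)/179⌋ − ⌊(65·164)/179⌋ = ⌊10824/179⌋ − ⌊10660/179⌋ = 60 − 59 = 1
n=66: ⌊(67·164)/179⌋ − ⌊(66·164)/179⌋ = ⌊10988/179⌋ − ⌊10824/179⌋ = 61 − 60 = 1
n=67: ⌊(68·164)/179⌋ − ⌊(67·164)/179⌋ = ⌊11152/179⌋ − ⌊10988/179⌋ = 62 − 61 = 1
n=68: ⌊(69·164)/179⌋ − ⌊(68·164)/179⌋ = ⌊11316/179⌋ − ⌊11152/179⌋ = 63 − 62 = 1
n=69: ⌊(70·164)/179⌋ − ⌊(69·164)/179⌋ = ⌊11480/179⌋ − ⌊11316/179⌋ = 64 − 63 = 1
n=70: ⌊(71·164)/179⌋ − ⌊(70·164)/179⌋ = ⌊11644/179⌋ − ⌊11480/179⌋ = 65 − 64 = 1
n=71: ⌊(72·164)/179⌋ − ⌊(71·164)/179⌋ = ⌊11808/179⌋ − ⌊11644/179⌋ = 65 − 65 = 0
n=72: ⌊(73·164)/179⌋ − ⌊(72·164)/179⌋ = ⌊11972/179⌋ − ⌊11808/179⌋ = 66 − 65 = 1
n=73: ⌊(74·164)/179⌋ − ⌊(73·164)/179⌋ = ⌊12136/179⌋ − ⌊11972/179⌋ = 67 − 66 = 1
n=74: ⌊(75·164)/179⌋ − ⌊(74·164)/179⌋ = ⌊12300/179⌋ − ⌊12136/179⌋ = 68 − 67 = 1
n=75: ⌊(76·164)/179⌋ − ⌊(75·164)/179⌋ = ⌊12464/179⌋ − ⌊12300/179⌋ = 69 − 68 = 1
n=76: ⌊(77·164)/179⌋ − ⌊(76·164)/179⌋ = ⌊12628/179⌋ − ⌊12464/179⌋ = 70 − 69 = 1
n=77: ⌊(78·164)/179⌋ − ⌊(77·164)/179⌋ = ⌊12792/179⌋ − ⌊12628/179⌋ = 71 − 70 = 1
n=78: ⌊(79·164)/179⌋ − ⌊(78·164)/179⌋ = ⌊12956/179⌋ − ⌊12792/179⌋ = 72 − 71 = 1
n=79: ⌊(80·164)/179⌋ − ⌊(79·164)/179⌋ = ⌊13120/179⌋ − ⌊12956/179⌋ = 73 − 72 = 1
n=80: ⌊(81·164)/179⌋ − ⌊(80·164)/179⌋ = ⌊13284/179⌋ − ⌊13120/179⌋ = 74 − 73 = 1
n=81: ⌊(82·164)/179⌋ − ⌊(81·164)/179⌋ = ⌊13448/179⌋ − ⌊13284/179⌋ = 75 − 74 = 1
n=82: ⌊(83·164)/179⌋ − ⌊(82·164)/179⌋ = ⌊13612/179⌋ − ⌊13448/179⌋ = 76 − 75 = 1
n=83: ⌊(84·164)/179⌋ − ⌊(83·164)/179⌋ = ⌊13776/179⌋ − ⌊13612/179⌋ = 76 − 76 = 0
n=84: ⌊(85·164)/179⌋ − ⌊(84·164)/179⌋ = ⌊13940/179⌋ − ⌊13776/179⌋ = 77 − 76 = 1
n=85: ⌊(86·164)/179⌋ − ⌊(85·164)/179⌋ = ⌊14104/179⌋ − ⌊13940/179⌋ = 78 − 77 = 1
n=86: ⌊(87·164)/179⌋ − ⌊(86·164)/179⌋ = ⌊14268/179⌋ − ⌊14104/179⌋ = 79 − 78 = 1
n=87: ⌊(88·164)/179⌋ − ⌊(87·164)/179⌋ = ⌊14432/179⌋ − ⌊14268/179⌋ = 80 − 79 = 1
n=88: ⌊(89·164)/179⌋ − ⌊(88·164)/179⌋ = ⌊14596/179⌋ − ⌊14432/179⌋ = 81 − 80 = 1
n=89: ⌊(90·164)/179⌋ − ⌊(89·164)/179⌋ = ⌊14760/179⌋ − ⌊14596/179⌋ = 82 − 81 = 1
n=90: ⌊(91·164)/179⌋ − ⌊(90·164)/179⌋ = ⌊14924/179⌋ − ⌊14760/179⌋ = 83 − 82 = 1

0111111111101111111111101111111111101111111111101111111111101111111111101111111111101111111


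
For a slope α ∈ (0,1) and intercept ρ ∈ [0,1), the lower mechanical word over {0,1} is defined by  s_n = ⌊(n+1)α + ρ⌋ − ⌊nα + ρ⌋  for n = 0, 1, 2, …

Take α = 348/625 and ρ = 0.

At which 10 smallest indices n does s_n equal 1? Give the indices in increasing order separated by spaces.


1 3 5 7 8 10 12 14 16 17

n=0: ⌊348/625⌋−⌊0/625⌋ = 0−0 = 0
n=1: ⌊696/625⌋−⌊348/625⌋ = 1−0 = 1  ← one
n=2: ⌊1044/625⌋−⌊696/625⌋ = 1−1 = 0
n=3: ⌊1392/625⌋−⌊1044/625⌋ = 2−1 = 1  ← one
n=4: ⌊1740/625⌋−⌊1392/625⌋ = 2−2 = 0
n=5: ⌊2088/625⌋−⌊1740/625⌋ = 3−2 = 1  ← one
n=6: ⌊2436/625⌋−⌊2088/625⌋ = 3−3 = 0
n=7: ⌊2784/625⌋−⌊2436/625⌋ = 4−3 = 1  ← one
n=8: ⌊3132/625⌋−⌊2784/625⌋ = 5−4 = 1  ← one
n=9: ⌊3480/625⌋−⌊3132/625⌋ = 5−5 = 0
n=10: ⌊3828/625⌋−⌊3480/625⌋ = 6−5 = 1  ← one
n=11: ⌊4176/625⌋−⌊3828/625⌋ = 6−6 = 0
n=12: ⌊4524/625⌋−⌊4176/625⌋ = 7−6 = 1  ← one
n=13: ⌊4872/625⌋−⌊4524/625⌋ = 7−7 = 0
n=14: ⌊5220/625⌋−⌊4872/625⌋ = 8−7 = 1  ← one
n=15: ⌊5568/625⌋−⌊5220/625⌋ = 8−8 = 0
n=16: ⌊5916/625⌋−⌊5568/625⌋ = 9−8 = 1  ← one
n=17: ⌊6264/625⌋−⌊5916/625⌋ = 10−9 = 1  ← one
positions of the first 10 ones: 1 3 5 7 8 10 12 14 16 17


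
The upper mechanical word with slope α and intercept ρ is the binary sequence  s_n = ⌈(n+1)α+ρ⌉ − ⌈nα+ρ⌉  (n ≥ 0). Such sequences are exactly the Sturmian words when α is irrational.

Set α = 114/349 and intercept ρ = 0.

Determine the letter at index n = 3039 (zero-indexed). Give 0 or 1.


1

(n+1)α + ρ = (3040·114) / 349 = 346560/349
nα + ρ     = (3039·114) / 349 = 346446/349
⌈346560/349⌉ = 994,  ⌈346446/349⌉ = 993
s_{3039} = 994 − 993 = 1


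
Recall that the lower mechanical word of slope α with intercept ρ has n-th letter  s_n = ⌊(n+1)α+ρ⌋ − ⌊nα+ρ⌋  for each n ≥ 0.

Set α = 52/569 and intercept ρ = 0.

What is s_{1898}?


0

(n+1)α + ρ = (1899·52) / 569 = 98748/569
nα + ρ     = (1898·52) / 569 = 98696/569
⌊98748/569⌋ = 173,  ⌊98696/569⌋ = 173
s_{1898} = 173 − 173 = 0


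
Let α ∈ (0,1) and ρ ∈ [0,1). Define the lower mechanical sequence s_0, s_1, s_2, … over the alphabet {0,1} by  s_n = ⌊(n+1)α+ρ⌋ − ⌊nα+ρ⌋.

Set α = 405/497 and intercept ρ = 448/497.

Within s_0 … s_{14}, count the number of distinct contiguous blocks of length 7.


6

t_n = ⌊(n·405+448)/497⌋ for n = 0 … 15:
  n=0…9: ⌊448/497⌋=0 ⌊853/497⌋=1 ⌊1258/497⌋=2 ⌊1663/497⌋=3 ⌊2068/497⌋=4 ⌊2473/497⌋=4 ⌊2878/497⌋=5 ⌊3283/497⌋=6 ⌊3688/497⌋=7 ⌊4093/497⌋=8
  n=10…15: ⌊4498/497⌋=9 ⌊4903/497⌋=9 ⌊5308/497⌋=10 ⌊5713/497⌋=11 ⌊6118/497⌋=12 ⌊6523/497⌋=13
s_n = t_(n+1) − t_n for n = 0 … 14 gives
prefix = 111101111101111
slide a length-7 window over [0..6] … [8..14] (9 windows); first occurrence of each distinct factor:
  [  0..  6] 1111011
  [  1..  7] 1110111
  [  2..  8] 1101111
  [  3..  9] 1011111
  [  4.. 10] 0111110
  [  5.. 11] 1111101
  (the other 3 windows repeat one of these)
distinct factors: {0111110, 1011111, 1101111, 1110111, 1111011, 1111101}
count = 6  (Sturmian bound for length 7 is 8)


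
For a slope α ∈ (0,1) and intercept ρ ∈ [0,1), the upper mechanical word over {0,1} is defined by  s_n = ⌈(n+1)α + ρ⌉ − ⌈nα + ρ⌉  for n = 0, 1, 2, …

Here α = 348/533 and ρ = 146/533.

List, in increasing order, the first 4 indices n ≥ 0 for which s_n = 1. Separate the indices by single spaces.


n=0: ⌈494/533⌉−⌈146/533⌉ = 1−1 = 0
n=1: ⌈842/533⌉−⌈494/533⌉ = 2−1 = 1  ← one
n=2: ⌈1190/533⌉−⌈842/533⌉ = 3−2 = 1  ← one
n=3: ⌈1538/533⌉−⌈1190/533⌉ = 3−3 = 0
n=4: ⌈1886/533⌉−⌈1538/533⌉ = 4−3 = 1  ← one
n=5: ⌈2234/533⌉−⌈1886/533⌉ = 5−4 = 1  ← one
positions of the first 4 ones: 1 2 4 5

1 2 4 5


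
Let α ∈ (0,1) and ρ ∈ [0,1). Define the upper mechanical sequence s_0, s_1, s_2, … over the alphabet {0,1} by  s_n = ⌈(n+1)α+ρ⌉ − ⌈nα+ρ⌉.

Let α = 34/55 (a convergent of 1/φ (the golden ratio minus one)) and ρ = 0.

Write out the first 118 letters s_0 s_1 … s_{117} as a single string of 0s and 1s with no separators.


n=0: ⌈(1·34)/55⌉ − ⌈(0·34)/55⌉ = ⌈34/55⌉ − ⌈0/55⌉ = 1 − 0 = 1
n=1: ⌈(2·34)/55⌉ − ⌈(1·34)/55⌉ = ⌈68/55⌉ − ⌈34/55⌉ = 2 − 1 = 1
n=2: ⌈(3·34)/55⌉ − ⌈(2·34)/55⌉ = ⌈102/55⌉ − ⌈68/55⌉ = 2 − 2 = 0
n=3: ⌈(4·34)/55⌉ − ⌈(3·34)/55⌉ = ⌈136/55⌉ − ⌈102/55⌉ = 3 − 2 = 1
n=4: ⌈(5·34)/55⌉ − ⌈(4·34)/55⌉ = ⌈170/55⌉ − ⌈136/55⌉ = 4 − 3 = 1
n=5: ⌈(6·34)/55⌉ − ⌈(5·34)/55⌉ = ⌈204/55⌉ − ⌈170/55⌉ = 4 − 4 = 0
n=6: ⌈(7·34)/55⌉ − ⌈(6·34)/55⌉ = ⌈238/55⌉ − ⌈204/55⌉ = 5 − 4 = 1
n=7: ⌈(8·34)/55⌉ − ⌈(7·34)/55⌉ = ⌈272/55⌉ − ⌈238/55⌉ = 5 − 5 = 0
n=8: ⌈(9·34)/55⌉ − ⌈(8·34)/55⌉ = ⌈306/55⌉ − ⌈272/55⌉ = 6 − 5 = 1
n=9: ⌈(10·34)/55⌉ − ⌈(9·34)/55⌉ = ⌈340/55⌉ − ⌈306/55⌉ = 7 − 6 = 1
n=10: ⌈(11·34)/55⌉ − ⌈(10·34)/55⌉ = ⌈374/55⌉ − ⌈340/55⌉ = 7 − 7 = 0
n=11: ⌈(12·34)/55⌉ − ⌈(11·34)/55⌉ = ⌈408/55⌉ − ⌈374/55⌉ = 8 − 7 = 1
n=12: ⌈(13·34)/55⌉ − ⌈(12·34)/55⌉ = ⌈442/55⌉ − ⌈408/55⌉ = 9 − 8 = 1
n=13: ⌈(14·34)/55⌉ − ⌈(13·34)/55⌉ = ⌈476/55⌉ − ⌈442/55⌉ = 9 − 9 = 0
n=14: ⌈(15·34)/55⌉ − ⌈(14·34)/55⌉ = ⌈510/55⌉ − ⌈476/55⌉ = 10 − 9 = 1
n=15: ⌈(16·34)/55⌉ − ⌈(15·34)/55⌉ = ⌈544/55⌉ − ⌈510/55⌉ = 10 − 10 = 0
n=16: ⌈(17·34)/55⌉ − ⌈(16·34)/55⌉ = ⌈578/55⌉ − ⌈544/55⌉ = 11 − 10 = 1
n=17: ⌈(18·34)/55⌉ − ⌈(17·34)/55⌉ = ⌈612/55⌉ − ⌈578/55⌉ = 12 − 11 = 1
n=18: ⌈(19·34)/55⌉ − ⌈(18·34)/55⌉ = ⌈646/55⌉ − ⌈612/55⌉ = 12 − 12 = 0
n=19: ⌈(20·34)/55⌉ − ⌈(19·34)/55⌉ = ⌈680/55⌉ − ⌈646/55⌉ = 13 − 12 = 1
n=20: ⌈(21·34)/55⌉ − ⌈(20·34)/55⌉ = ⌈714/55⌉ − ⌈680/55⌉ = 13 − 13 = 0
n=21: ⌈(22·34)/55⌉ − ⌈(21·34)/55⌉ = ⌈748/55⌉ − ⌈714/55⌉ = 14 − 13 = 1
n=22: ⌈(23·34)/55⌉ − ⌈(22·34)/55⌉ = ⌈782/55⌉ − ⌈748/55⌉ = 15 − 14 = 1
n=23: ⌈(24·34)/55⌉ − ⌈(23·34)/55⌉ = ⌈816/55⌉ − ⌈782/55⌉ = 15 − 15 = 0
n=24: ⌈(25·34)/55⌉ − ⌈(24·34)/55⌉ = ⌈850/55⌉ − ⌈816/55⌉ = 16 − 15 = 1
n=25: ⌈(26·34)/55⌉ − ⌈(25·34)/55⌉ = ⌈884/55⌉ − ⌈850/55⌉ = 17 − 16 = 1
n=26: ⌈(27·34)/55⌉ − ⌈(26·34)/55⌉ = ⌈918/55⌉ − ⌈884/55⌉ = 17 − 17 = 0
n=27: ⌈(28·34)/55⌉ − ⌈(27·34)/55⌉ = ⌈952/55⌉ − ⌈918/55⌉ = 18 − 17 = 1
n=28: ⌈(29·34)/55⌉ − ⌈(28·34)/55⌉ = ⌈986/55⌉ − ⌈952/55⌉ = 18 − 18 = 0
n=29: ⌈(30·34)/55⌉ − ⌈(29·34)/55⌉ = ⌈1020/55⌉ − ⌈986/55⌉ = 19 − 18 = 1
n=30: ⌈(31·34)/55⌉ − ⌈(30·34)/55⌉ = ⌈1054/55⌉ − ⌈1020/55⌉ = 20 − 19 = 1
n=31: ⌈(32·34)/55⌉ − ⌈(31·34)/55⌉ = ⌈1088/55⌉ − ⌈1054/55⌉ = 20 − 20 = 0
n=32: ⌈(33·34)/55⌉ − ⌈(32·34)/55⌉ = ⌈1122/55⌉ − ⌈1088/55⌉ = 21 − 20 = 1
n=33: ⌈(34·34)/55⌉ − ⌈(33·34)/55⌉ = ⌈1156/55⌉ − ⌈1122/55⌉ = 22 − 21 = 1
n=34: ⌈(35·34)/55⌉ − ⌈(34·34)/55⌉ = ⌈1190/55⌉ − ⌈1156/55⌉ = 22 − 22 = 0
n=35: ⌈(36·34)/55⌉ − ⌈(35·34)/55⌉ = ⌈1224/55⌉ − ⌈1190/55⌉ = 23 − 22 = 1
n=36: ⌈(37·34)/55⌉ − ⌈(36·34)/55⌉ = ⌈1258/55⌉ − ⌈1224/55⌉ = 23 − 23 = 0
n=37: ⌈(38·34)/55⌉ − ⌈(37·34)/55⌉ = ⌈1292/55⌉ − ⌈1258/55⌉ = 24 − 23 = 1
n=38: ⌈(39·34)/55⌉ − ⌈(38·34)/55⌉ = ⌈1326/55⌉ − ⌈1292/55⌉ = 25 − 24 = 1
n=39: ⌈(40·34)/55⌉ − ⌈(39·34)/55⌉ = ⌈1360/55⌉ − ⌈1326/55⌉ = 25 − 25 = 0
n=40: ⌈(41·34)/55⌉ − ⌈(40·34)/55⌉ = ⌈1394/55⌉ − ⌈1360/55⌉ = 26 − 25 = 1
n=41: ⌈(42·34)/55⌉ − ⌈(41·34)/55⌉ = ⌈1428/55⌉ − ⌈1394/55⌉ = 26 − 26 = 0
n=42: ⌈(43·34)/55⌉ − ⌈(42·34)/55⌉ = ⌈1462/55⌉ − ⌈1428/55⌉ = 27 − 26 = 1
n=43: ⌈(44·34)/55⌉ − ⌈(43·34)/55⌉ = ⌈1496/55⌉ − ⌈1462/55⌉ = 28 − 27 = 1
n=44: ⌈(45·34)/55⌉ − ⌈(44·34)/55⌉ = ⌈1530/55⌉ − ⌈1496/55⌉ = 28 − 28 = 0
n=45: ⌈(46·34)/55⌉ − ⌈(45·34)/55⌉ = ⌈1564/55⌉ − ⌈1530/55⌉ = 29 − 28 = 1
n=46: ⌈(47·34)/55⌉ − ⌈(46·34)/55⌉ = ⌈1598/55⌉ − ⌈1564/55⌉ = 30 − 29 = 1
n=47: ⌈(48·34)/55⌉ − ⌈(47·34)/55⌉ = ⌈1632/55⌉ − ⌈1598/55⌉ = 30 − 30 = 0
n=48: ⌈(49·34)/55⌉ − ⌈(48·34)/55⌉ = ⌈1666/55⌉ − ⌈1632/55⌉ = 31 − 30 = 1
n=49: ⌈(50·34)/55⌉ − ⌈(49·34)/55⌉ = ⌈1700/55⌉ − ⌈1666/55⌉ = 31 − 31 = 0
n=50: ⌈(51·34)/55⌉ − ⌈(50·34)/55⌉ = ⌈1734/55⌉ − ⌈1700/55⌉ = 32 − 31 = 1
n=51: ⌈(52·34)/55⌉ − ⌈(51·34)/55⌉ = ⌈1768/55⌉ − ⌈1734/55⌉ = 33 − 32 = 1
n=52: ⌈(53·34)/55⌉ − ⌈(52·34)/55⌉ = ⌈1802/55⌉ − ⌈1768/55⌉ = 33 − 33 = 0
n=53: ⌈(54·34)/55⌉ − ⌈(53·34)/55⌉ = ⌈1836/55⌉ − ⌈1802/55⌉ = 34 − 33 = 1
n=54: ⌈(55·34)/55⌉ − ⌈(54·34)/55⌉ = ⌈1870/55⌉ − ⌈1836/55⌉ = 34 − 34 = 0
n=55: ⌈(56·34)/55⌉ − ⌈(55·34)/55⌉ = ⌈1904/55⌉ − ⌈1870/55⌉ = 35 − 34 = 1
n=56: ⌈(57·34)/55⌉ − ⌈(56·34)/55⌉ = ⌈1938/55⌉ − ⌈1904/55⌉ = 36 − 35 = 1
n=57: ⌈(58·34)/55⌉ − ⌈(57·34)/55⌉ = ⌈1972/55⌉ − ⌈1938/55⌉ = 36 − 36 = 0
n=58: ⌈(59·34)/55⌉ − ⌈(58·34)/55⌉ = ⌈2006/55⌉ − ⌈1972/55⌉ = 37 − 36 = 1
n=59: ⌈(60·34)/55⌉ − ⌈(59·34)/55⌉ = ⌈2040/55⌉ − ⌈2006/55⌉ = 38 − 37 = 1
n=60: ⌈(61·34)/55⌉ − ⌈(60·34)/55⌉ = ⌈2074/55⌉ − ⌈2040/55⌉ = 38 − 38 = 0
n=61: ⌈(62·34)/55⌉ − ⌈(61·34)/55⌉ = ⌈2108/55⌉ − ⌈2074/55⌉ = 39 − 38 = 1
n=62: ⌈(63·34)/55⌉ − ⌈(62·34)/55⌉ = ⌈2142/55⌉ − ⌈2108/55⌉ = 39 − 39 = 0
n=63: ⌈(64·34)/55⌉ − ⌈(63·34)/55⌉ = ⌈2176/55⌉ − ⌈2142/55⌉ = 40 − 39 = 1
n=64: ⌈(65·34)/55⌉ − ⌈(64·34)/55⌉ = ⌈2210/55⌉ − ⌈2176/55⌉ = 41 − 40 = 1
n=65: ⌈(66·34)/55⌉ − ⌈(65·34)/55⌉ = ⌈2244/55⌉ − ⌈2210/55⌉ = 41 − 41 = 0
n=66: ⌈(67·34)/55⌉ − ⌈(66·34)/55⌉ = ⌈2278/55⌉ − ⌈2244/55⌉ = 42 − 41 = 1
n=67: ⌈(68·34)/55⌉ − ⌈(67·34)/55⌉ = ⌈2312/55⌉ − ⌈2278/55⌉ = 43 − 42 = 1
n=68: ⌈(69·34)/55⌉ − ⌈(68·34)/55⌉ = ⌈2346/55⌉ − ⌈2312/55⌉ = 43 − 43 = 0
n=69: ⌈(70·34)/55⌉ − ⌈(69·34)/55⌉ = ⌈2380/55⌉ − ⌈2346/55⌉ = 44 − 43 = 1
n=70: ⌈(71·34)/55⌉ − ⌈(70·34)/55⌉ = ⌈2414/55⌉ − ⌈2380/55⌉ = 44 − 44 = 0
n=71: ⌈(72·34)/55⌉ − ⌈(71·34)/55⌉ = ⌈2448/55⌉ − ⌈2414/55⌉ = 45 − 44 = 1
n=72: ⌈(73·34)/55⌉ − ⌈(72·34)/55⌉ = ⌈2482/55⌉ − ⌈2448/55⌉ = 46 − 45 = 1
n=73: ⌈(74·34)/55⌉ − ⌈(73·34)/55⌉ = ⌈2516/55⌉ − ⌈2482/55⌉ = 46 − 46 = 0
n=74: ⌈(75·34)/55⌉ − ⌈(74·34)/55⌉ = ⌈2550/55⌉ − ⌈2516/55⌉ = 47 − 46 = 1
n=75: ⌈(76·34)/55⌉ − ⌈(75·34)/55⌉ = ⌈2584/55⌉ − ⌈2550/55⌉ = 47 − 47 = 0
n=76: ⌈(77·34)/55⌉ − ⌈(76·34)/55⌉ = ⌈2618/55⌉ − ⌈2584/55⌉ = 48 − 47 = 1
n=77: ⌈(78·34)/55⌉ − ⌈(77·34)/55⌉ = ⌈2652/55⌉ − ⌈2618/55⌉ = 49 − 48 = 1
n=78: ⌈(79·34)/55⌉ − ⌈(78·34)/55⌉ = ⌈2686/55⌉ − ⌈2652/55⌉ = 49 − 49 = 0
n=79: ⌈(80·34)/55⌉ − ⌈(79·34)/55⌉ = ⌈2720/55⌉ − ⌈2686/55⌉ = 50 − 49 = 1
n=80: ⌈(81·34)/55⌉ − ⌈(80·34)/55⌉ = ⌈2754/55⌉ − ⌈2720/55⌉ = 51 − 50 = 1
n=81: ⌈(82·34)/55⌉ − ⌈(81·34)/55⌉ = ⌈2788/55⌉ − ⌈2754/55⌉ = 51 − 51 = 0
n=82: ⌈(83·34)/55⌉ − ⌈(82·34)/55⌉ = ⌈2822/55⌉ − ⌈2788/55⌉ = 52 − 51 = 1
n=83: ⌈(84·34)/55⌉ − ⌈(83·34)/55⌉ = ⌈2856/55⌉ − ⌈2822/55⌉ = 52 − 52 = 0
n=84: ⌈(85·34)/55⌉ − ⌈(84·34)/55⌉ = ⌈2890/55⌉ − ⌈2856/55⌉ = 53 − 52 = 1
n=85: ⌈(86·34)/55⌉ − ⌈(85·34)/55⌉ = ⌈2924/55⌉ − ⌈2890/55⌉ = 54 − 53 = 1
n=86: ⌈(87·34)/55⌉ − ⌈(86·34)/55⌉ = ⌈2958/55⌉ − ⌈2924/55⌉ = 54 − 54 = 0
n=87: ⌈(88·34)/55⌉ − ⌈(87·34)/55⌉ = ⌈2992/55⌉ − ⌈2958/55⌉ = 55 − 54 = 1
n=88: ⌈(89·34)/55⌉ − ⌈(88·34)/55⌉ = ⌈3026/55⌉ − ⌈2992/55⌉ = 56 − 55 = 1
n=89: ⌈(90·34)/55⌉ − ⌈(89·34)/55⌉ = ⌈3060/55⌉ − ⌈3026/55⌉ = 56 − 56 = 0
n=90: ⌈(91·34)/55⌉ − ⌈(90·34)/55⌉ = ⌈3094/55⌉ − ⌈3060/55⌉ = 57 − 56 = 1
n=91: ⌈(92·34)/55⌉ − ⌈(91·34)/55⌉ = ⌈3128/55⌉ − ⌈3094/55⌉ = 57 − 57 = 0
n=92: ⌈(93·34)/55⌉ − ⌈(92·34)/55⌉ = ⌈3162/55⌉ − ⌈3128/55⌉ = 58 − 57 = 1
n=93: ⌈(94·34)/55⌉ − ⌈(93·34)/55⌉ = ⌈3196/55⌉ − ⌈3162/55⌉ = 59 − 58 = 1
n=94: ⌈(95·34)/55⌉ − ⌈(94·34)/55⌉ = ⌈3230/55⌉ − ⌈3196/55⌉ = 59 − 59 = 0
n=95: ⌈(96·34)/55⌉ − ⌈(95·34)/55⌉ = ⌈3264/55⌉ − ⌈3230/55⌉ = 60 − 59 = 1
n=96: ⌈(97·34)/55⌉ − ⌈(96·34)/55⌉ = ⌈3298/55⌉ − ⌈3264/55⌉ = 60 − 60 = 0
n=97: ⌈(98·34)/55⌉ − ⌈(97·34)/55⌉ = ⌈3332/55⌉ − ⌈3298/55⌉ = 61 − 60 = 1
n=98: ⌈(99·34)/55⌉ − ⌈(98·34)/55⌉ = ⌈3366/55⌉ − ⌈3332/55⌉ = 62 − 61 = 1
n=99: ⌈(100·34)/55⌉ − ⌈(99·34)/55⌉ = ⌈3400/55⌉ − ⌈3366/55⌉ = 62 − 62 = 0
n=100: ⌈(101·34)/55⌉ − ⌈(100·34)/55⌉ = ⌈3434/55⌉ − ⌈3400/55⌉ = 63 − 62 = 1
n=101: ⌈(102·34)/55⌉ − ⌈(101·34)/55⌉ = ⌈3468/55⌉ − ⌈3434/55⌉ = 64 − 63 = 1
n=102: ⌈(103·34)/55⌉ − ⌈(102·34)/55⌉ = ⌈3502/55⌉ − ⌈3468/55⌉ = 64 − 64 = 0
n=103: ⌈(104·34)/55⌉ − ⌈(103·34)/55⌉ = ⌈3536/55⌉ − ⌈3502/55⌉ = 65 − 64 = 1
n=104: ⌈(105·34)/55⌉ − ⌈(104·34)/55⌉ = ⌈3570/55⌉ − ⌈3536/55⌉ = 65 − 65 = 0
n=105: ⌈(106·34)/55⌉ − ⌈(105·34)/55⌉ = ⌈3604/55⌉ − ⌈3570/55⌉ = 66 − 65 = 1
n=106: ⌈(107·34)/55⌉ − ⌈(106·34)/55⌉ = ⌈3638/55⌉ − ⌈3604/55⌉ = 67 − 66 = 1
n=107: ⌈(108·34)/55⌉ − ⌈(107·34)/55⌉ = ⌈3672/55⌉ − ⌈3638/55⌉ = 67 − 67 = 0
n=108: ⌈(109·34)/55⌉ − ⌈(108·34)/55⌉ = ⌈3706/55⌉ − ⌈3672/55⌉ = 68 − 67 = 1
n=109: ⌈(110·34)/55⌉ − ⌈(109·34)/55⌉ = ⌈3740/55⌉ − ⌈3706/55⌉ = 68 − 68 = 0
n=110: ⌈(111·34)/55⌉ − ⌈(110·34)/55⌉ = ⌈3774/55⌉ − ⌈3740/55⌉ = 69 − 68 = 1
n=111: ⌈(112·34)/55⌉ − ⌈(111·34)/55⌉ = ⌈3808/55⌉ − ⌈3774/55⌉ = 70 − 69 = 1
n=112: ⌈(113·34)/55⌉ − ⌈(112·34)/55⌉ = ⌈3842/55⌉ − ⌈3808/55⌉ = 70 − 70 = 0
n=113: ⌈(114·34)/55⌉ − ⌈(113·34)/55⌉ = ⌈3876/55⌉ − ⌈3842/55⌉ = 71 − 70 = 1
n=114: ⌈(115·34)/55⌉ − ⌈(114·34)/55⌉ = ⌈3910/55⌉ − ⌈3876/55⌉ = 72 − 71 = 1
n=115: ⌈(116·34)/55⌉ − ⌈(115·34)/55⌉ = ⌈3944/55⌉ − ⌈3910/55⌉ = 72 − 72 = 0
n=116: ⌈(117·34)/55⌉ − ⌈(116·34)/55⌉ = ⌈3978/55⌉ − ⌈3944/55⌉ = 73 − 72 = 1
n=117: ⌈(118·34)/55⌉ − ⌈(117·34)/55⌉ = ⌈4012/55⌉ − ⌈3978/55⌉ = 73 − 73 = 0

1101101011011010110101101101011011010110101101101011010110110101101101011010110110101101101011010110110101101011011010


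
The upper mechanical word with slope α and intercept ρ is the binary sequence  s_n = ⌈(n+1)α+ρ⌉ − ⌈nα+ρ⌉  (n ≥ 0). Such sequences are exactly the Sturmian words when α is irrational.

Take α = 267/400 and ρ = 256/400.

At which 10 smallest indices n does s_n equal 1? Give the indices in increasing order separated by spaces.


n=0: ⌈523/400⌉−⌈256/400⌉ = 2−1 = 1  ← one
n=1: ⌈790/400⌉−⌈523/400⌉ = 2−2 = 0
n=2: ⌈1057/400⌉−⌈790/400⌉ = 3−2 = 1  ← one
n=3: ⌈1324/400⌉−⌈1057/400⌉ = 4−3 = 1  ← one
n=4: ⌈1591/400⌉−⌈1324/400⌉ = 4−4 = 0
n=5: ⌈1858/400⌉−⌈1591/400⌉ = 5−4 = 1  ← one
n=6: ⌈2125/400⌉−⌈1858/400⌉ = 6−5 = 1  ← one
n=7: ⌈2392/400⌉−⌈2125/400⌉ = 6−6 = 0
n=8: ⌈2659/400⌉−⌈2392/400⌉ = 7−6 = 1  ← one
n=9: ⌈2926/400⌉−⌈2659/400⌉ = 8−7 = 1  ← one
n=10: ⌈3193/400⌉−⌈2926/400⌉ = 8−8 = 0
n=11: ⌈3460/400⌉−⌈3193/400⌉ = 9−8 = 1  ← one
n=12: ⌈3727/400⌉−⌈3460/400⌉ = 10−9 = 1  ← one
n=13: ⌈3994/400⌉−⌈3727/400⌉ = 10−10 = 0
n=14: ⌈4261/400⌉−⌈3994/400⌉ = 11−10 = 1  ← one
positions of the first 10 ones: 0 2 3 5 6 8 9 11 12 14

0 2 3 5 6 8 9 11 12 14


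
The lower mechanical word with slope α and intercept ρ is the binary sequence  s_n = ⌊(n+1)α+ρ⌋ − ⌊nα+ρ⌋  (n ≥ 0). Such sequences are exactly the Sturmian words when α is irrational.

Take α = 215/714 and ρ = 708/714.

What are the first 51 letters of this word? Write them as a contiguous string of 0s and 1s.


n=0: ⌊(1·215+708)/714⌋ − ⌊(0·215+708)/714⌋ = ⌊923/714⌋ − ⌊708/714⌋ = 1 − 0 = 1
n=1: ⌊(2·215+708)/714⌋ − ⌊(1·215+708)/714⌋ = ⌊1138/714⌋ − ⌊923/714⌋ = 1 − 1 = 0
n=2: ⌊(3·215+708)/714⌋ − ⌊(2·215+708)/714⌋ = ⌊1353/714⌋ − ⌊1138/714⌋ = 1 − 1 = 0
n=3: ⌊(4·215+708)/714⌋ − ⌊(3·215+708)/714⌋ = ⌊1568/714⌋ − ⌊1353/714⌋ = 2 − 1 = 1
n=4: ⌊(5·215+708)/714⌋ − ⌊(4·215+708)/714⌋ = ⌊1783/714⌋ − ⌊1568/714⌋ = 2 − 2 = 0
n=5: ⌊(6·215+708)/714⌋ − ⌊(5·215+708)/714⌋ = ⌊1998/714⌋ − ⌊1783/714⌋ = 2 − 2 = 0
n=6: ⌊(7·215+708)/714⌋ − ⌊(6·215+708)/714⌋ = ⌊2213/714⌋ − ⌊1998/714⌋ = 3 − 2 = 1
n=7: ⌊(8·215+708)/714⌋ − ⌊(7·215+708)/714⌋ = ⌊2428/714⌋ − ⌊2213/714⌋ = 3 − 3 = 0
n=8: ⌊(9·215+708)/714⌋ − ⌊(8·215+708)/714⌋ = ⌊2643/714⌋ − ⌊2428/714⌋ = 3 − 3 = 0
n=9: ⌊(10·215+708)/714⌋ − ⌊(9·215+708)/714⌋ = ⌊2858/714⌋ − ⌊2643/714⌋ = 4 − 3 = 1
n=10: ⌊(11·215+708)/714⌋ − ⌊(10·215+708)/714⌋ = ⌊3073/714⌋ − ⌊2858/714⌋ = 4 − 4 = 0
n=11: ⌊(12·215+708)/714⌋ − ⌊(11·215+708)/714⌋ = ⌊3288/714⌋ − ⌊3073/714⌋ = 4 − 4 = 0
n=12: ⌊(13·215+708)/714⌋ − ⌊(12·215+708)/714⌋ = ⌊3503/714⌋ − ⌊3288/714⌋ = 4 − 4 = 0
n=13: ⌊(14·215+708)/714⌋ − ⌊(13·215+708)/714⌋ = ⌊3718/714⌋ − ⌊3503/714⌋ = 5 − 4 = 1
n=14: ⌊(15·215+708)/714⌋ − ⌊(14·215+708)/714⌋ = ⌊3933/714⌋ − ⌊3718/714⌋ = 5 − 5 = 0
n=15: ⌊(16·215+708)/714⌋ − ⌊(15·215+708)/714⌋ = ⌊4148/714⌋ − ⌊3933/714⌋ = 5 − 5 = 0
n=16: ⌊(17·215+708)/714⌋ − ⌊(16·215+708)/714⌋ = ⌊4363/714⌋ − ⌊4148/714⌋ = 6 − 5 = 1
n=17: ⌊(18·215+708)/714⌋ − ⌊(17·215+708)/714⌋ = ⌊4578/714⌋ − ⌊4363/714⌋ = 6 − 6 = 0
n=18: ⌊(19·215+708)/714⌋ − ⌊(18·215+708)/714⌋ = ⌊4793/714⌋ − ⌊4578/714⌋ = 6 − 6 = 0
n=19: ⌊(20·215+708)/714⌋ − ⌊(19·215+708)/714⌋ = ⌊5008/714⌋ − ⌊4793/714⌋ = 7 − 6 = 1
n=20: ⌊(21·215+708)/714⌋ − ⌊(20·215+708)/714⌋ = ⌊5223/714⌋ − ⌊5008/714⌋ = 7 − 7 = 0
n=21: ⌊(22·215+708)/714⌋ − ⌊(21·215+708)/714⌋ = ⌊5438/714⌋ − ⌊5223/714⌋ = 7 − 7 = 0
n=22: ⌊(23·215+708)/714⌋ − ⌊(22·215+708)/714⌋ = ⌊5653/714⌋ − ⌊5438/714⌋ = 7 − 7 = 0
n=23: ⌊(24·215+708)/714⌋ − ⌊(23·215+708)/714⌋ = ⌊5868/714⌋ − ⌊5653/714⌋ = 8 − 7 = 1
n=24: ⌊(25·215+708)/714⌋ − ⌊(24·215+708)/714⌋ = ⌊6083/714⌋ − ⌊5868/714⌋ = 8 − 8 = 0
n=25: ⌊(26·215+708)/714⌋ − ⌊(25·215+708)/714⌋ = ⌊6298/714⌋ − ⌊6083/714⌋ = 8 − 8 = 0
n=26: ⌊(27·215+708)/714⌋ − ⌊(26·215+708)/714⌋ = ⌊6513/714⌋ − ⌊6298/714⌋ = 9 − 8 = 1
n=27: ⌊(28·215+708)/714⌋ − ⌊(27·215+708)/714⌋ = ⌊6728/714⌋ − ⌊6513/714⌋ = 9 − 9 = 0
n=28: ⌊(29·215+708)/714⌋ − ⌊(28·215+708)/714⌋ = ⌊6943/714⌋ − ⌊6728/714⌋ = 9 − 9 = 0
n=29: ⌊(30·215+708)/714⌋ − ⌊(29·215+708)/714⌋ = ⌊7158/714⌋ − ⌊6943/714⌋ = 10 − 9 = 1
n=30: ⌊(31·215+708)/714⌋ − ⌊(30·215+708)/714⌋ = ⌊7373/714⌋ − ⌊7158/714⌋ = 10 − 10 = 0
n=31: ⌊(32·215+708)/714⌋ − ⌊(31·215+708)/714⌋ = ⌊7588/714⌋ − ⌊7373/714⌋ = 10 − 10 = 0
n=32: ⌊(33·215+708)/714⌋ − ⌊(32·215+708)/714⌋ = ⌊7803/714⌋ − ⌊7588/714⌋ = 10 − 10 = 0
n=33: ⌊(34·215+708)/714⌋ − ⌊(33·215+708)/714⌋ = ⌊8018/714⌋ − ⌊7803/714⌋ = 11 − 10 = 1
n=34: ⌊(35·215+708)/714⌋ − ⌊(34·215+708)/714⌋ = ⌊8233/714⌋ − ⌊8018/714⌋ = 11 − 11 = 0
n=35: ⌊(36·215+708)/714⌋ − ⌊(35·215+708)/714⌋ = ⌊8448/714⌋ − ⌊8233/714⌋ = 11 − 11 = 0
n=36: ⌊(37·215+708)/714⌋ − ⌊(36·215+708)/714⌋ = ⌊8663/714⌋ − ⌊8448/714⌋ = 12 − 11 = 1
n=37: ⌊(38·215+708)/714⌋ − ⌊(37·215+708)/714⌋ = ⌊8878/714⌋ − ⌊8663/714⌋ = 12 − 12 = 0
n=38: ⌊(39·215+708)/714⌋ − ⌊(38·215+708)/714⌋ = ⌊9093/714⌋ − ⌊8878/714⌋ = 12 − 12 = 0
n=39: ⌊(40·215+708)/714⌋ − ⌊(39·215+708)/714⌋ = ⌊9308/714⌋ − ⌊9093/714⌋ = 13 − 12 = 1
n=40: ⌊(41·215+708)/714⌋ − ⌊(40·215+708)/714⌋ = ⌊9523/714⌋ − ⌊9308/714⌋ = 13 − 13 = 0
n=41: ⌊(42·215+708)/714⌋ − ⌊(41·215+708)/714⌋ = ⌊9738/714⌋ − ⌊9523/714⌋ = 13 − 13 = 0
n=42: ⌊(43·215+708)/714⌋ − ⌊(42·215+708)/714⌋ = ⌊9953/714⌋ − ⌊9738/714⌋ = 13 − 13 = 0
n=43: ⌊(44·215+708)/714⌋ − ⌊(43·215+708)/714⌋ = ⌊10168/714⌋ − ⌊9953/714⌋ = 14 − 13 = 1
n=44: ⌊(45·215+708)/714⌋ − ⌊(44·215+708)/714⌋ = ⌊10383/714⌋ − ⌊10168/714⌋ = 14 − 14 = 0
n=45: ⌊(46·215+708)/714⌋ − ⌊(45·215+708)/714⌋ = ⌊10598/714⌋ − ⌊10383/714⌋ = 14 − 14 = 0
n=46: ⌊(47·215+708)/714⌋ − ⌊(46·215+708)/714⌋ = ⌊10813/714⌋ − ⌊10598/714⌋ = 15 − 14 = 1
n=47: ⌊(48·215+708)/714⌋ − ⌊(47·215+708)/714⌋ = ⌊11028/714⌋ − ⌊10813/714⌋ = 15 − 15 = 0
n=48: ⌊(49·215+708)/714⌋ − ⌊(48·215+708)/714⌋ = ⌊11243/714⌋ − ⌊11028/714⌋ = 15 − 15 = 0
n=49: ⌊(50·215+708)/714⌋ − ⌊(49·215+708)/714⌋ = ⌊11458/714⌋ − ⌊11243/714⌋ = 16 − 15 = 1
n=50: ⌊(51·215+708)/714⌋ − ⌊(50·215+708)/714⌋ = ⌊11673/714⌋ − ⌊11458/714⌋ = 16 − 16 = 0

100100100100010010010001001001000100100100010010010
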